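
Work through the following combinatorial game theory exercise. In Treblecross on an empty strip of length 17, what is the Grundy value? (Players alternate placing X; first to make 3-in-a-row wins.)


Treblecross: place X on empty cells; 3-in-a-row wins.
Playing within two cells of an existing X lets the opponent win at once, so sensible play treats the cells i-2..i+2 around each X as dead. The player left with no safe cell loses, so this is a normal-play take-away game on strips of safe cells.
Placing X at cell i (0-indexed) of a strip of k safe cells leaves independent strips of sizes max(0, i-2) and max(0, k-i-3). Hence G(k) = mex{ G(max(0,i-2)) XOR G(max(0,k-i-3)) : 0 <= i < k }, with G(0) = 0.
G(1): splits (0,0):0^0=0 -> mex({0}) = 1
G(2): splits (0,0):0^0=0 -> mex({0}) = 1
G(3): splits (0,0):0^0=0 -> mex({0}) = 1
G(4): splits (0,1):0^1=1 (0,0):0^0=0 -> mex({0, 1}) = 2
G(5): splits (0,2):0^1=1 (0,1):0^1=1 (0,0):0^0=0 -> mex({0, 1}) = 2
G(6) = mex({1}) = 0
G(7) = mex({0, 1, 2}) = 3
G(8) = mex({0, 1, 2}) = 3
G(9) = mex({0, 2}) = 1
G(10) = mex({0, 2, 3}) = 1
G(11) = mex({0, 3}) = 1
G(12) = mex({1, 3}) = 0
G(13) = mex({0, 1, 2, 3}) = 4
G(14) = mex({0, 1, 2}) = 3
G(15) = mex({0, 1, 2}) = 3
G(16) = mex({0, 1, 2, 4}) = 3
G(17) = mex({0, 1, 3, 4}) = 2
Therefore G(17) = 2.

2


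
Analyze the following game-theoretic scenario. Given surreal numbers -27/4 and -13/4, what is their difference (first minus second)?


x = -27/4, y = -13/4
Converting to common denominator: 4
x = -27/4, y = -13/4
x - y = -27/4 - -13/4 = -7/2

-7/2


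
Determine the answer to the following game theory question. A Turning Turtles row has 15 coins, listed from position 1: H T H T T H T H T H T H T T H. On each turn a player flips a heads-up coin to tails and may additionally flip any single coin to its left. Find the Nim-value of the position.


Coins: H T H T T H T H T H T H T T H
Key fact: a single head at position k behaves exactly like a Nim heap of size k (turning it to T and optionally flipping a coin at j < k corresponds to moving the heap from k to j, or to 0), and heads combine as a disjunctive sum (two heads at the same place would cancel, matching j XOR j = 0). So the Nim-value is the XOR of the 1-indexed positions of the heads.
Face-up positions (1-indexed): [1, 3, 6, 8, 10, 12, 15]
XOR 0 with 1: 0 XOR 1 = 1
XOR 1 with 3: 1 XOR 3 = 2
XOR 2 with 6: 2 XOR 6 = 4
XOR 4 with 8: 4 XOR 8 = 12
XOR 12 with 10: 12 XOR 10 = 6
XOR 6 with 12: 6 XOR 12 = 10
XOR 10 with 15: 10 XOR 15 = 5
Nim-value = 5

5


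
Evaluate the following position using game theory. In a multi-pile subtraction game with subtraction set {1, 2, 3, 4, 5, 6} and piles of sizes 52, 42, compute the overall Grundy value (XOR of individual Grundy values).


Subtraction set: {1, 2, 3, 4, 5, 6}
For this subtraction set, G(n) = n mod 7 (period = max + 1 = 7).
Pile 1 (size 52): G(52) = 52 mod 7 = 3
Pile 2 (size 42): G(42) = 42 mod 7 = 0
Total Grundy value = XOR of all: 3 XOR 0 = 3

3


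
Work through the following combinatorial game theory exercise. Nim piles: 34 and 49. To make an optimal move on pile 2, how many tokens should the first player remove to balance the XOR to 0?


Piles: 34 and 49
Current XOR: 34 XOR 49 = 19 (non-zero, so this is an N-position).
To make the XOR zero, we need to find a move that balances the piles.
For pile 2 (size 49): target = 49 XOR 19 = 34
We reduce pile 2 from 49 to 34.
Tokens removed: 49 - 34 = 15
Verification: 34 XOR 34 = 0

15


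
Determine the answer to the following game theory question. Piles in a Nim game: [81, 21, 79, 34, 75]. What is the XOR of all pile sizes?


We need the XOR (exclusive or) of all pile sizes.
After XOR-ing pile 1 (size 81): 0 XOR 81 = 81
After XOR-ing pile 2 (size 21): 81 XOR 21 = 68
After XOR-ing pile 3 (size 79): 68 XOR 79 = 11
After XOR-ing pile 4 (size 34): 11 XOR 34 = 41
After XOR-ing pile 5 (size 75): 41 XOR 75 = 98
The Nim-value of this position is 98.

98


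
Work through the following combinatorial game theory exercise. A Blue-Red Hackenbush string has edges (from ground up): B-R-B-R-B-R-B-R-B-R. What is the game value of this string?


Edges (from ground): B-R-B-R-B-R-B-R-B-R
By Berlekamp's sign-expansion rule, a Blue-Red Hackenbush stalk has the value of the surreal number whose sign sequence is the edge sequence with B -> + and R -> -.
Sign sequence: +-+-+-+-+-
Trace the sign expansion in the surreal number tree, starting from 0:
Edge 1: B (sign +) -> bounds (0, +inf), value = 1
Edge 2: R (sign -) -> bounds (0, 1), value = 1/2
Edge 3: B (sign +) -> bounds (1/2, 1), value = 3/4
Edge 4: R (sign -) -> bounds (1/2, 3/4), value = 5/8
Edge 5: B (sign +) -> bounds (5/8, 3/4), value = 11/16
Edge 6: R (sign -) -> bounds (5/8, 11/16), value = 21/32
Edge 7: B (sign +) -> bounds (21/32, 11/16), value = 43/64
Edge 8: R (sign -) -> bounds (21/32, 43/64), value = 85/128
Edge 9: B (sign +) -> bounds (85/128, 43/64), value = 171/256
Edge 10: R (sign -) -> bounds (85/128, 171/256), value = 341/512
Game value = 341/512

341/512


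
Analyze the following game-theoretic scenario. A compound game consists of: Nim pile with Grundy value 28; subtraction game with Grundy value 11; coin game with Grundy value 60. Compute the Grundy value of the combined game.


By the Sprague-Grundy theorem, the Grundy value of a sum of games is the XOR of individual Grundy values.
Nim pile: Grundy value = 28. Running XOR: 0 XOR 28 = 28
subtraction game: Grundy value = 11. Running XOR: 28 XOR 11 = 23
coin game: Grundy value = 60. Running XOR: 23 XOR 60 = 43
The combined Grundy value is 43.

43


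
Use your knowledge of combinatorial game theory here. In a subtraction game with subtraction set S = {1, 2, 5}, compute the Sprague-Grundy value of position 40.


The subtraction set is S = {1, 2, 5}.
G(k) = mex{ G(k - s) : s in S, s <= k }. We compute iteratively: G(0) = 0.
G(1) = mex({0}) = 1
G(2) = mex({0, 1}) = 2
G(3) = mex({1, 2}) = 0
G(4) = mex({0, 2}) = 1
G(5) = mex({0, 1}) = 2
G(6) = mex({1, 2}) = 0
G(7) = mex({0, 2}) = 1
Observe that G(3)..G(7) = 0, 1, 2, 0, 1 repeats G(0)..G(4) = 0, 1, 2, 0, 1.
For k >= max(S) = 5, G(k) is determined by the previous 5 values G(k-5)..G(k-1); a window of 5 consecutive values has recurred shifted by 3, so by induction G(k + 3) = G(k) for all k >= 0: the sequence is periodic from the start with period 3.
One period: G(0..2) = 0, 1, 2.
40 mod 3 = 1, so G(40) = G(1) = 1.

1


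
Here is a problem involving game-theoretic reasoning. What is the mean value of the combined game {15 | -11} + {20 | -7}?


G1 = {15 | -11}, G2 = {20 | -7}
Each is a switch {a | b} with numbers a > b; its mean value is (a + b)/2, and mean value is additive over game sums: m(G1 + G2) = m(G1) + m(G2).
Mean of G1 = (15 + (-11))/2 = 4/2 = 2
Mean of G2 = (20 + (-7))/2 = 13/2 = 13/2
Mean of G1 + G2 = 2 + 13/2 = 17/2

17/2


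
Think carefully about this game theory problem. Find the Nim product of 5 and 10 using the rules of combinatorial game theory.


Nim multiplication is bilinear over XOR: (u XOR v) * w = (u*w) XOR (v*w).
So we split each operand into its bit components and XOR the pairwise Nim products.
5 = 1 + 4 (as XOR of powers of 2).
10 = 2 + 8 (as XOR of powers of 2).
Using the standard Nim-product table on single bits:
  2*2 = 3,   2*4 = 8,   2*8 = 12,
  4*4 = 6,   4*8 = 11,  8*8 = 13,
and  1*x = x (identity), k*l = l*k (commutative).
Pairwise Nim products:
  1 * 2 = 2
  1 * 8 = 8
  4 * 2 = 8
  4 * 8 = 11
XOR them: 2 XOR 8 XOR 8 XOR 11 = 9.
Result: 5 * 10 = 9 (in Nim).

9


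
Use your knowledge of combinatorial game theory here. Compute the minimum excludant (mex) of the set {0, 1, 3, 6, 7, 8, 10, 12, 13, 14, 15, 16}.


Set = {0, 1, 3, 6, 7, 8, 10, 12, 13, 14, 15, 16}
0 is in the set.
1 is in the set.
2 is NOT in the set. This is the mex.
mex = 2

2


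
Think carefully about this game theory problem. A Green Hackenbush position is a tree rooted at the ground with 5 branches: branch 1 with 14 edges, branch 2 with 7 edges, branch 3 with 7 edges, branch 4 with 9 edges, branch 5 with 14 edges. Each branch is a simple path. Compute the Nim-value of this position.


The tree has 5 branches from the ground vertex.
In Green Hackenbush, the Nim-value of a simple path of length k is k.
Branch 1: length 14, Nim-value = 14
Branch 2: length 7, Nim-value = 7
Branch 3: length 7, Nim-value = 7
Branch 4: length 9, Nim-value = 9
Branch 5: length 14, Nim-value = 14
Total Nim-value = XOR of all branch values:
0 XOR 14 = 14
14 XOR 7 = 9
9 XOR 7 = 14
14 XOR 9 = 7
7 XOR 14 = 9
Nim-value of the tree = 9

9


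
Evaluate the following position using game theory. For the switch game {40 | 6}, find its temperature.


The game is {40 | 6}, a switch {a | b} with numbers a > b.
Cooling {a | b} by t gives {a - t | b + t}, which stops being hot when a - t = b + t, i.e. at t = (a - b)/2. So the temperature of a switch is (a - b)/2.
Temperature = (Left option - Right option) / 2
= (40 - (6)) / 2
= 34 / 2
= 17

17


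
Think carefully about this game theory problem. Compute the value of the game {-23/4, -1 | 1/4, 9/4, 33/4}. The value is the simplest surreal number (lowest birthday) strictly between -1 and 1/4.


Left options: {-23/4, -1}, max = -1
Right options: {1/4, 9/4, 33/4}, min = 1/4
All options are numbers and max(Left) < min(Right), so by the simplicity theorem the value is the simplest (earliest-born) number strictly between -1 and 1/4.
The only integer strictly between -1 and 1/4 is 0.
No non-integer in the interval can be simpler: if x is a non-integer in the interval, then floor(x) or ceil(x) also lies in the interval (the interval contains an integer), and both are proper prefixes of x's sign expansion, i.e. born earlier. So the game value is 0.
Game value = 0

0


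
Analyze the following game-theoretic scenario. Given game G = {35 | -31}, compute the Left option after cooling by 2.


Original game: {35 | -31} (a switch {a | b} with a > b).
Cooling by t (for t below the temperature (a - b)/2 = 33) taxes each move by t: {a | b} cooled by t is {a - t | b + t}.
Cooling amount: t = 2
Cooled Left option: 35 - 2 = 33
Cooled Right option: -31 + 2 = -29
Cooled game: {33 | -29}
Left option = 33

33


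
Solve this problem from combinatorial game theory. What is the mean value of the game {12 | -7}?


Game = {12 | -7}, a switch {a | b} with numbers a > b.
Its thermograph has left wall a - t and right wall b + t, which meet at t = (a - b)/2, where both equal (a + b)/2. So the mast (mean value) is at (a + b)/2.
Mean = (12 + (-7))/2 = 5/2 = 5/2

5/2


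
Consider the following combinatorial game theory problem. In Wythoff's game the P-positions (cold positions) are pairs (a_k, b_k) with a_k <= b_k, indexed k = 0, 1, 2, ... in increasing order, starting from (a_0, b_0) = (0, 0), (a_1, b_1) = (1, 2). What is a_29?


By Wythoff's theorem, a_k = floor(k * phi) and b_k = floor(k * phi^2) = a_k + k, where phi = (1 + sqrt(5))/2 is the golden ratio.
phi = (1 + sqrt(5))/2 = 1.618034
k = 29
k * phi = 29 * 1.618034 = 46.922986
a_29 = floor(k * phi) = 46

46


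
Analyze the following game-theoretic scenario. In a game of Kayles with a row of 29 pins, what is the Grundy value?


Kayles: a move removes 1 or 2 adjacent pins from a contiguous row.
Removing pins from a row of k leaves two independent rows (a, b) with a + b = k - 1 (one pin) or a + b = k - 2 (two pins); an end removal gives a = 0.
By Sprague-Grundy, G(k) = mex{ G(a) XOR G(b) } over all these splits. G(0) = 0.
G(1): splits (0,0):0^0=0 -> mex({0}) = 1
G(2): splits (0,1):0^1=1 (0,0):0^0=0 -> mex({0, 1}) = 2
G(3): splits (0,2):0^2=2 (1,1):1^1=0 (0,1):0^1=1 -> mex({0, 1, 2}) = 3
G(4): splits (0,3):0^3=3 (1,2):1^2=3 (0,2):0^2=2 (1,1):1^1=0 -> mex({0, 2, 3}) = 1
G(5): splits (0,4):0^1=1 (1,3):1^3=2 (2,2):2^2=0 (0,3):0^3=3 (1,2):1^2=3 -> mex({0, 1, 2, 3}) = 4
G(6) = mex({0, 1, 2, 4}) = 3
G(7) = mex({0, 1, 3, 4, 5}) = 2
G(8) = mex({0, 2, 3, 5, 6}) = 1
G(9) = mex({0, 1, 2, 3, 6, 7}) = 4
G(10) = mex({0, 1, 3, 4, 5, 7}) = 2
G(11) = mex({0, 1, 2, 3, 4, 5}) = 6
G(12) = mex({0, 1, 2, 3, 5, 6, 7}) = 4
G(13) = mex({0, 2, 3, 4, 6, 7}) = 1
G(14) = mex({0, 1, 4, 5, 6, 7}) = 2
G(15) = mex({0, 1, 2, 3, 4, 5, 6}) = 7
G(16) = mex({0, 2, 3, 5, 6, 7}) = 1
G(17) = mex({0, 1, 2, 3, 5, 6, 7}) = 4
G(18) = mex({0, 1, 2, 4, 5, 6}) = 3
G(19) = mex({0, 1, 3, 4, 5, 7}) = 2
G(20) = mex({0, 2, 3, 4, 5, 6, 7}) = 1
G(21) = mex({0, 1, 2, 3, 5, 6, 7}) = 4
G(22) = mex({0, 1, 2, 3, 4, 5, 7}) = 6
G(23) = mex({0, 1, 2, 3, 4, 5, 6}) = 7
G(24) = mex({0, 1, 2, 3, 5, 6, 7}) = 4
G(25) = mex({0, 2, 3, 4, 6, 7}) = 1
G(26) = mex({0, 1, 3, 4, 5, 6, 7}) = 2
G(27) = mex({0, 1, 2, 3, 4, 5, 6, 7}) = 8
G(28) = mex({0, 1, 2, 3, 4, 6, 7, 8}) = 5
G(29) = mex({0, 1, 2, 3, 5, 6, 7, 8, 9}) = 4
Therefore G(29) = 4.

4


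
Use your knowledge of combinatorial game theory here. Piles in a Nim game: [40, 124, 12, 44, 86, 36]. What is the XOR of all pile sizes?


We need the XOR (exclusive or) of all pile sizes.
After XOR-ing pile 1 (size 40): 0 XOR 40 = 40
After XOR-ing pile 2 (size 124): 40 XOR 124 = 84
After XOR-ing pile 3 (size 12): 84 XOR 12 = 88
After XOR-ing pile 4 (size 44): 88 XOR 44 = 116
After XOR-ing pile 5 (size 86): 116 XOR 86 = 34
After XOR-ing pile 6 (size 36): 34 XOR 36 = 6
The Nim-value of this position is 6.

6


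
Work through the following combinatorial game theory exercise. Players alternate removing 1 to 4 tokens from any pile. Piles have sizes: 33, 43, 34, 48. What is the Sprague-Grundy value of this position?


Subtraction set: {1, 2, 3, 4}
For this subtraction set, G(n) = n mod 5 (period = max + 1 = 5).
Pile 1 (size 33): G(33) = 33 mod 5 = 3
Pile 2 (size 43): G(43) = 43 mod 5 = 3
Pile 3 (size 34): G(34) = 34 mod 5 = 4
Pile 4 (size 48): G(48) = 48 mod 5 = 3
Total Grundy value = XOR of all: 3 XOR 3 XOR 4 XOR 3 = 7

7


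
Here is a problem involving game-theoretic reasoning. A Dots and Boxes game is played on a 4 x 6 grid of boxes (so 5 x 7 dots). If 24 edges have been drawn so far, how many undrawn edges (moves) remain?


Grid: 4 x 6 boxes, i.e. 5 rows and 7 columns of dots.
Horizontal edges: (rows + 1) * cols = 5 * 6 = 30
Vertical edges: rows * (cols + 1) = 4 * 7 = 28
Total edges: 30 + 28 = 58
Edges drawn: 24
Remaining: 58 - 24 = 34

34


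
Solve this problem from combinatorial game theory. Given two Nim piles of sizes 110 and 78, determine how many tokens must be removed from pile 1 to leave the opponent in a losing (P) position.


Piles: 110 and 78
Current XOR: 110 XOR 78 = 32 (non-zero, so this is an N-position).
To make the XOR zero, we need to find a move that balances the piles.
For pile 1 (size 110): target = 110 XOR 32 = 78
We reduce pile 1 from 110 to 78.
Tokens removed: 110 - 78 = 32
Verification: 78 XOR 78 = 0

32


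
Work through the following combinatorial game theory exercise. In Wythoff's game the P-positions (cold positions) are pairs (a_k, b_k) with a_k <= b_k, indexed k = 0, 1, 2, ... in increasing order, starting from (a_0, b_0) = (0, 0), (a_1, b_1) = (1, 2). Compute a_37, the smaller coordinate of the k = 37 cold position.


By Wythoff's theorem, a_k = floor(k * phi) and b_k = floor(k * phi^2) = a_k + k, where phi = (1 + sqrt(5))/2 is the golden ratio.
phi = (1 + sqrt(5))/2 = 1.618034
k = 37
k * phi = 37 * 1.618034 = 59.867258
a_37 = floor(k * phi) = 59

59


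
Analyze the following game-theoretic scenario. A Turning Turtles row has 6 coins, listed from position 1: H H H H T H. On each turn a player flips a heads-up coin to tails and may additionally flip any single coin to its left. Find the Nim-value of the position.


Coins: H H H H T H
Key fact: a single head at position k behaves exactly like a Nim heap of size k (turning it to T and optionally flipping a coin at j < k corresponds to moving the heap from k to j, or to 0), and heads combine as a disjunctive sum (two heads at the same place would cancel, matching j XOR j = 0). So the Nim-value is the XOR of the 1-indexed positions of the heads.
Face-up positions (1-indexed): [1, 2, 3, 4, 6]
XOR 0 with 1: 0 XOR 1 = 1
XOR 1 with 2: 1 XOR 2 = 3
XOR 3 with 3: 3 XOR 3 = 0
XOR 0 with 4: 0 XOR 4 = 4
XOR 4 with 6: 4 XOR 6 = 2
Nim-value = 2

2


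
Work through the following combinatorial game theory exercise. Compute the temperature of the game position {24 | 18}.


The game is {24 | 18}, a switch {a | b} with numbers a > b.
Cooling {a | b} by t gives {a - t | b + t}, which stops being hot when a - t = b + t, i.e. at t = (a - b)/2. So the temperature of a switch is (a - b)/2.
Temperature = (Left option - Right option) / 2
= (24 - (18)) / 2
= 6 / 2
= 3

3


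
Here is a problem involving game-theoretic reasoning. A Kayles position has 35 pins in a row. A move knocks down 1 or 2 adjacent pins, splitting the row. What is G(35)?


Kayles: a move removes 1 or 2 adjacent pins from a contiguous row.
Removing pins from a row of k leaves two independent rows (a, b) with a + b = k - 1 (one pin) or a + b = k - 2 (two pins); an end removal gives a = 0.
By Sprague-Grundy, G(k) = mex{ G(a) XOR G(b) } over all these splits. G(0) = 0.
G(1): splits (0,0):0^0=0 -> mex({0}) = 1
G(2): splits (0,1):0^1=1 (0,0):0^0=0 -> mex({0, 1}) = 2
G(3): splits (0,2):0^2=2 (1,1):1^1=0 (0,1):0^1=1 -> mex({0, 1, 2}) = 3
G(4): splits (0,3):0^3=3 (1,2):1^2=3 (0,2):0^2=2 (1,1):1^1=0 -> mex({0, 2, 3}) = 1
G(5): splits (0,4):0^1=1 (1,3):1^3=2 (2,2):2^2=0 (0,3):0^3=3 (1,2):1^2=3 -> mex({0, 1, 2, 3}) = 4
G(6) = mex({0, 1, 2, 4}) = 3
G(7) = mex({0, 1, 3, 4, 5}) = 2
G(8) = mex({0, 2, 3, 5, 6}) = 1
G(9) = mex({0, 1, 2, 3, 6, 7}) = 4
G(10) = mex({0, 1, 3, 4, 5, 7}) = 2
G(11) = mex({0, 1, 2, 3, 4, 5}) = 6
G(12) = mex({0, 1, 2, 3, 5, 6, 7}) = 4
G(13) = mex({0, 2, 3, 4, 6, 7}) = 1
G(14) = mex({0, 1, 4, 5, 6, 7}) = 2
G(15) = mex({0, 1, 2, 3, 4, 5, 6}) = 7
G(16) = mex({0, 2, 3, 5, 6, 7}) = 1
G(17) = mex({0, 1, 2, 3, 5, 6, 7}) = 4
G(18) = mex({0, 1, 2, 4, 5, 6}) = 3
G(19) = mex({0, 1, 3, 4, 5, 7}) = 2
G(20) = mex({0, 2, 3, 4, 5, 6, 7}) = 1
G(21) = mex({0, 1, 2, 3, 5, 6, 7}) = 4
G(22) = mex({0, 1, 2, 3, 4, 5, 7}) = 6
G(23) = mex({0, 1, 2, 3, 4, 5, 6}) = 7
G(24) = mex({0, 1, 2, 3, 5, 6, 7}) = 4
G(25) = mex({0, 2, 3, 4, 6, 7}) = 1
G(26) = mex({0, 1, 3, 4, 5, 6, 7}) = 2
G(27) = mex({0, 1, 2, 3, 4, 5, 6, 7}) = 8
G(28) = mex({0, 1, 2, 3, 4, 6, 7, 8}) = 5
G(29) = mex({0, 1, 2, 3, 5, 6, 7, 8, 9}) = 4
G(30) = mex({0, 1, 2, 3, 4, 5, 6, 9, 10}) = 7
G(31) = mex({0, 1, 3, 4, 5, 7, 10, 11}) = 2
G(32) = mex({0, 2, 3, 4, 5, 6, 7, 9, 11}) = 1
G(33) = mex({0, 1, 2, 3, 4, 5, 6, 7, 9, 12}) = 8
G(34) = mex({0, 1, 2, 3, 4, 5, 7, 8, 11, 12}) = 6
G(35) = mex({0, 1, 2, 3, 4, 5, 6, 8, 9, 10, 11}) = 7
Therefore G(35) = 7.

7


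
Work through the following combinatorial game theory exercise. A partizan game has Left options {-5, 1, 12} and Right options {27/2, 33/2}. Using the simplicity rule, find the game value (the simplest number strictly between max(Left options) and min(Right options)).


Left options: {-5, 1, 12}, max = 12
Right options: {27/2, 33/2}, min = 27/2
All options are numbers and max(Left) < min(Right), so by the simplicity theorem the value is the simplest (earliest-born) number strictly between 12 and 27/2.
The only integer strictly between 12 and 27/2 is 13.
No non-integer in the interval can be simpler: if x is a non-integer in the interval, then floor(x) or ceil(x) also lies in the interval (the interval contains an integer), and both are proper prefixes of x's sign expansion, i.e. born earlier. So the game value is 13.
Game value = 13

13


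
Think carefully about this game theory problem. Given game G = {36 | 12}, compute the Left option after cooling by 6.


Original game: {36 | 12} (a switch {a | b} with a > b).
Cooling by t (for t below the temperature (a - b)/2 = 12) taxes each move by t: {a | b} cooled by t is {a - t | b + t}.
Cooling amount: t = 6
Cooled Left option: 36 - 6 = 30
Cooled Right option: 12 + 6 = 18
Cooled game: {30 | 18}
Left option = 30

30


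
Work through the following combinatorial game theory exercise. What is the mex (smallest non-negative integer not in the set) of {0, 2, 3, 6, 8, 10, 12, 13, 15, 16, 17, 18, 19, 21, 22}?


Set = {0, 2, 3, 6, 8, 10, 12, 13, 15, 16, 17, 18, 19, 21, 22}
0 is in the set.
1 is NOT in the set. This is the mex.
mex = 1

1


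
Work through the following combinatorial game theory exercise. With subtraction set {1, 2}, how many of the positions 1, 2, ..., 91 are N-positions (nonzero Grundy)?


Subtraction set S = {1, 2}, so G(n) = n mod 3.
G(n) = 0 when n is a multiple of 3.
Multiples of 3 in [1, 91]: 30
N-positions (nonzero Grundy) = 91 - 30 = 61

61


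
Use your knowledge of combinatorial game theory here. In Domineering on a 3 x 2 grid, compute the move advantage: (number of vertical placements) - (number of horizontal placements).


Board is 3 x 2 (rows x cols).
Left (vertical) placements: (rows-1) * cols = 2 * 2 = 4
Right (horizontal) placements: rows * (cols-1) = 3 * 1 = 3
Advantage = Left - Right = 4 - 3 = 1

1


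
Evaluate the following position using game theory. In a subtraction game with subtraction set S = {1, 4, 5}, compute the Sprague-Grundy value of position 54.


The subtraction set is S = {1, 4, 5}.
G(k) = mex{ G(k - s) : s in S, s <= k }. We compute iteratively: G(0) = 0.
G(1) = mex({0}) = 1
G(2) = mex({1}) = 0
G(3) = mex({0}) = 1
G(4) = mex({0, 1}) = 2
G(5) = mex({0, 1, 2}) = 3
G(6) = mex({0, 1, 3}) = 2
G(7) = mex({0, 1, 2}) = 3
G(8) = mex({1, 2, 3}) = 0
G(9) = mex({0, 2, 3}) = 1
G(10) = mex({1, 2, 3}) = 0
G(11) = mex({0, 2, 3}) = 1
G(12) = mex({0, 1, 3}) = 2
Observe that G(8)..G(12) = 0, 1, 0, 1, 2 repeats G(0)..G(4) = 0, 1, 0, 1, 2.
For k >= max(S) = 5, G(k) is determined by the previous 5 values G(k-5)..G(k-1); a window of 5 consecutive values has recurred shifted by 8, so by induction G(k + 8) = G(k) for all k >= 0: the sequence is periodic from the start with period 8.
One period: G(0..7) = 0, 1, 0, 1, 2, 3, 2, 3.
54 mod 8 = 6, so G(54) = G(6) = 2.

2


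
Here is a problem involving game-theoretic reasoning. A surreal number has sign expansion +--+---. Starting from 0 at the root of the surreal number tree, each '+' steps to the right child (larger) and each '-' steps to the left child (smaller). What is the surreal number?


Sign expansion: +--+---
Rule: track bounds (lo, hi), initially (-inf, +inf). On '+', the current value becomes lo and we move to the simplest number in (value, hi): value + 1 if hi = +inf, otherwise the midpoint (value + hi)/2. On '-', the current value becomes hi and we move to value - 1 if lo = -inf, otherwise the midpoint (lo + value)/2.
Start at 0.
Step 1: sign = +, move right. Bounds: (0, +inf). Value = 1
Step 2: sign = -, move left. Bounds: (0, 1). Value = 1/2
Step 3: sign = -, move left. Bounds: (0, 1/2). Value = 1/4
Step 4: sign = +, move right. Bounds: (1/4, 1/2). Value = 3/8
Step 5: sign = -, move left. Bounds: (1/4, 3/8). Value = 5/16
Step 6: sign = -, move left. Bounds: (1/4, 5/16). Value = 9/32
Step 7: sign = -, move left. Bounds: (1/4, 9/32). Value = 17/64
The surreal number with sign expansion +--+--- is 17/64.

17/64


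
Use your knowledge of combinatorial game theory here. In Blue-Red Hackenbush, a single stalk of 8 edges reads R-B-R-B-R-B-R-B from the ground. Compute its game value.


Edges (from ground): R-B-R-B-R-B-R-B
By Berlekamp's sign-expansion rule, a Blue-Red Hackenbush stalk has the value of the surreal number whose sign sequence is the edge sequence with B -> + and R -> -.
Sign sequence: -+-+-+-+
Trace the sign expansion in the surreal number tree, starting from 0:
Edge 1: R (sign -) -> bounds (-inf, 0), value = -1
Edge 2: B (sign +) -> bounds (-1, 0), value = -1/2
Edge 3: R (sign -) -> bounds (-1, -1/2), value = -3/4
Edge 4: B (sign +) -> bounds (-3/4, -1/2), value = -5/8
Edge 5: R (sign -) -> bounds (-3/4, -5/8), value = -11/16
Edge 6: B (sign +) -> bounds (-11/16, -5/8), value = -21/32
Edge 7: R (sign -) -> bounds (-11/16, -21/32), value = -43/64
Edge 8: B (sign +) -> bounds (-43/64, -21/32), value = -85/128
Game value = -85/128

-85/128


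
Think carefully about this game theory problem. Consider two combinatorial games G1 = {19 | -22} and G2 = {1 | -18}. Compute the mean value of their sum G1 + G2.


G1 = {19 | -22}, G2 = {1 | -18}
Each is a switch {a | b} with numbers a > b; its mean value is (a + b)/2, and mean value is additive over game sums: m(G1 + G2) = m(G1) + m(G2).
Mean of G1 = (19 + (-22))/2 = -3/2 = -3/2
Mean of G2 = (1 + (-18))/2 = -17/2 = -17/2
Mean of G1 + G2 = -3/2 + -17/2 = -10

-10


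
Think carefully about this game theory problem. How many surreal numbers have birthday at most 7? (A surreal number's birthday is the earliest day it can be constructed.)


Day 0: {|} = 0 is born. Count = 1.
Day n: the number of surreal numbers born by day n is 2^(n+1) - 1.
By day 0: 2^1 - 1 = 1
By day 1: 2^2 - 1 = 3
By day 2: 2^3 - 1 = 7
By day 3: 2^4 - 1 = 15
By day 4: 2^5 - 1 = 31
By day 5: 2^6 - 1 = 63
By day 6: 2^7 - 1 = 127
By day 7: 2^8 - 1 = 255
By day 7: 255 surreal numbers.

255


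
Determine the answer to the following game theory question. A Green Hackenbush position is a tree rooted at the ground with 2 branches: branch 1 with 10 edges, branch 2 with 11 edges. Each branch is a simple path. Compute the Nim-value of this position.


The tree has 2 branches from the ground vertex.
In Green Hackenbush, the Nim-value of a simple path of length k is k.
Branch 1: length 10, Nim-value = 10
Branch 2: length 11, Nim-value = 11
Total Nim-value = XOR of all branch values:
0 XOR 10 = 10
10 XOR 11 = 1
Nim-value of the tree = 1

1


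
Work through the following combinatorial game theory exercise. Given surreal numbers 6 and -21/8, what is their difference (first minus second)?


x = 6, y = -21/8
Converting to common denominator: 8
x = 48/8, y = -21/8
x - y = 6 - -21/8 = 69/8

69/8


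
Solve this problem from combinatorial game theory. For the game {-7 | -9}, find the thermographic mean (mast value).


Game = {-7 | -9}, a switch {a | b} with numbers a > b.
Its thermograph has left wall a - t and right wall b + t, which meet at t = (a - b)/2, where both equal (a + b)/2. So the mast (mean value) is at (a + b)/2.
Mean = (-7 + (-9))/2 = -16/2 = -8

-8


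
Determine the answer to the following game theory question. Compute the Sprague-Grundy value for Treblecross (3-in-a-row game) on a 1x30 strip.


Treblecross: place X on empty cells; 3-in-a-row wins.
Playing within two cells of an existing X lets the opponent win at once, so sensible play treats the cells i-2..i+2 around each X as dead. The player left with no safe cell loses, so this is a normal-play take-away game on strips of safe cells.
Placing X at cell i (0-indexed) of a strip of k safe cells leaves independent strips of sizes max(0, i-2) and max(0, k-i-3). Hence G(k) = mex{ G(max(0,i-2)) XOR G(max(0,k-i-3)) : 0 <= i < k }, with G(0) = 0.
G(1): splits (0,0):0^0=0 -> mex({0}) = 1
G(2): splits (0,0):0^0=0 -> mex({0}) = 1
G(3): splits (0,0):0^0=0 -> mex({0}) = 1
G(4): splits (0,1):0^1=1 (0,0):0^0=0 -> mex({0, 1}) = 2
G(5): splits (0,2):0^1=1 (0,1):0^1=1 (0,0):0^0=0 -> mex({0, 1}) = 2
G(6) = mex({1}) = 0
G(7) = mex({0, 1, 2}) = 3
G(8) = mex({0, 1, 2}) = 3
G(9) = mex({0, 2}) = 1
G(10) = mex({0, 2, 3}) = 1
G(11) = mex({0, 3}) = 1
G(12) = mex({1, 3}) = 0
G(13) = mex({0, 1, 2, 3}) = 4
G(14) = mex({0, 1, 2}) = 3
G(15) = mex({0, 1, 2}) = 3
G(16) = mex({0, 1, 2, 4}) = 3
G(17) = mex({0, 1, 3, 4}) = 2
G(18) = mex({0, 1, 3, 4}) = 2
G(19) = mex({0, 1, 3, 5}) = 2
G(20) = mex({0, 1, 2, 3, 5}) = 4
G(21) = mex({0, 1, 2, 3, 5}) = 4
G(22) = mex({1, 2, 6}) = 0
G(23) = mex({0, 1, 2, 3, 4, 6}) = 5
G(24) = mex({0, 1, 2, 3, 4}) = 5
G(25) = mex({0, 1, 3, 4, 7}) = 2
G(26) = mex({0, 1, 3, 4, 5, 7}) = 2
G(27) = mex({0, 1, 3, 5}) = 2
G(28) = mex({0, 1, 2, 5}) = 3
G(29) = mex({0, 1, 2, 4, 5, 6}) = 3
G(30) = mex({1, 2, 4, 6}) = 0
Therefore G(30) = 0.

0


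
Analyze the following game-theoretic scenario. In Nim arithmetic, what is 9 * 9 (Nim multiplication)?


Nim multiplication is bilinear over XOR: (u XOR v) * w = (u*w) XOR (v*w).
So we split each operand into its bit components and XOR the pairwise Nim products.
9 = 1 + 8 (as XOR of powers of 2).
9 = 1 + 8 (as XOR of powers of 2).
Using the standard Nim-product table on single bits:
  2*2 = 3,   2*4 = 8,   2*8 = 12,
  4*4 = 6,   4*8 = 11,  8*8 = 13,
and  1*x = x (identity), k*l = l*k (commutative).
Pairwise Nim products:
  1 * 1 = 1
  1 * 8 = 8
  8 * 1 = 8
  8 * 8 = 13
XOR them: 1 XOR 8 XOR 8 XOR 13 = 12.
Result: 9 * 9 = 12 (in Nim).

12


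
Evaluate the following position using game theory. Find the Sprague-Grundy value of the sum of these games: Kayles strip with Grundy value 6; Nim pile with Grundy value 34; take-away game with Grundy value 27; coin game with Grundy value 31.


By the Sprague-Grundy theorem, the Grundy value of a sum of games is the XOR of individual Grundy values.
Kayles strip: Grundy value = 6. Running XOR: 0 XOR 6 = 6
Nim pile: Grundy value = 34. Running XOR: 6 XOR 34 = 36
take-away game: Grundy value = 27. Running XOR: 36 XOR 27 = 63
coin game: Grundy value = 31. Running XOR: 63 XOR 31 = 32
The combined Grundy value is 32.

32


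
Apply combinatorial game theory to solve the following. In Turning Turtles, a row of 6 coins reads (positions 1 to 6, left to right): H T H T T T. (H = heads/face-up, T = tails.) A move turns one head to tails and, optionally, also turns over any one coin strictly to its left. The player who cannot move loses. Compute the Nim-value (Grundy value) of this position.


Coins: H T H T T T
Key fact: a single head at position k behaves exactly like a Nim heap of size k (turning it to T and optionally flipping a coin at j < k corresponds to moving the heap from k to j, or to 0), and heads combine as a disjunctive sum (two heads at the same place would cancel, matching j XOR j = 0). So the Nim-value is the XOR of the 1-indexed positions of the heads.
Face-up positions (1-indexed): [1, 3]
XOR 0 with 1: 0 XOR 1 = 1
XOR 1 with 3: 1 XOR 3 = 2
Nim-value = 2

2


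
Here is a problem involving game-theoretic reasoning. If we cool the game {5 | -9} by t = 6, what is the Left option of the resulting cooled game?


Original game: {5 | -9} (a switch {a | b} with a > b).
Cooling by t (for t below the temperature (a - b)/2 = 7) taxes each move by t: {a | b} cooled by t is {a - t | b + t}.
Cooling amount: t = 6
Cooled Left option: 5 - 6 = -1
Cooled Right option: -9 + 6 = -3
Cooled game: {-1 | -3}
Left option = -1

-1


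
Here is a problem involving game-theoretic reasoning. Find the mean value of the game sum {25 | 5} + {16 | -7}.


G1 = {25 | 5}, G2 = {16 | -7}
Each is a switch {a | b} with numbers a > b; its mean value is (a + b)/2, and mean value is additive over game sums: m(G1 + G2) = m(G1) + m(G2).
Mean of G1 = (25 + (5))/2 = 30/2 = 15
Mean of G2 = (16 + (-7))/2 = 9/2 = 9/2
Mean of G1 + G2 = 15 + 9/2 = 39/2

39/2


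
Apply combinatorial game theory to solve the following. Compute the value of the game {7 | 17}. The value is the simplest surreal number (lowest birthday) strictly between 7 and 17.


Left options: {7}, max = 7
Right options: {17}, min = 17
All options are numbers and max(Left) < min(Right), so by the simplicity theorem the value is the simplest (earliest-born) number strictly between 7 and 17.
Integers 8 through 16 all lie strictly between 7 and 17.
Among integers, the simplest (lowest birthday = smallest |n|; 0 is born on day 0, +-n on day n) is 8.
No non-integer in the interval can be simpler: if x is a non-integer in the interval, then floor(x) or ceil(x) also lies in the interval (the interval contains an integer), and both are proper prefixes of x's sign expansion, i.e. born earlier. So the game value is 8.
Game value = 8

8


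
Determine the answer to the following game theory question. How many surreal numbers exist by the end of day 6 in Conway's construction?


Day 0: {|} = 0 is born. Count = 1.
Day n: the number of surreal numbers born by day n is 2^(n+1) - 1.
By day 0: 2^1 - 1 = 1
By day 1: 2^2 - 1 = 3
By day 2: 2^3 - 1 = 7
By day 3: 2^4 - 1 = 15
By day 4: 2^5 - 1 = 31
By day 5: 2^6 - 1 = 63
By day 6: 2^7 - 1 = 127
By day 6: 127 surreal numbers.

127


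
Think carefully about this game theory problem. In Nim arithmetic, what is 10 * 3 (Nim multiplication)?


Nim multiplication is bilinear over XOR: (u XOR v) * w = (u*w) XOR (v*w).
So we split each operand into its bit components and XOR the pairwise Nim products.
10 = 2 + 8 (as XOR of powers of 2).
3 = 1 + 2 (as XOR of powers of 2).
Using the standard Nim-product table on single bits:
  2*2 = 3,   2*4 = 8,   2*8 = 12,
  4*4 = 6,   4*8 = 11,  8*8 = 13,
and  1*x = x (identity), k*l = l*k (commutative).
Pairwise Nim products:
  2 * 1 = 2
  2 * 2 = 3
  8 * 1 = 8
  8 * 2 = 12
XOR them: 2 XOR 3 XOR 8 XOR 12 = 5.
Result: 10 * 3 = 5 (in Nim).

5


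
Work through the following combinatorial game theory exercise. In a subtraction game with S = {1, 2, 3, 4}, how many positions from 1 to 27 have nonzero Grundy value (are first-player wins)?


Subtraction set S = {1, 2, 3, 4}, so G(n) = n mod 5.
G(n) = 0 when n is a multiple of 5.
Multiples of 5 in [1, 27]: 5
N-positions (nonzero Grundy) = 27 - 5 = 22

22


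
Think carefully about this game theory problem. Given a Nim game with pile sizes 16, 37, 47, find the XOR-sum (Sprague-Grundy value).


We need the XOR (exclusive or) of all pile sizes.
After XOR-ing pile 1 (size 16): 0 XOR 16 = 16
After XOR-ing pile 2 (size 37): 16 XOR 37 = 53
After XOR-ing pile 3 (size 47): 53 XOR 47 = 26
The Nim-value of this position is 26.

26


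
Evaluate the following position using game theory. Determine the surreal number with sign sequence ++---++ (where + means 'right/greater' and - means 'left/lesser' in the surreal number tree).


Sign expansion: ++---++
Rule: track bounds (lo, hi), initially (-inf, +inf). On '+', the current value becomes lo and we move to the simplest number in (value, hi): value + 1 if hi = +inf, otherwise the midpoint (value + hi)/2. On '-', the current value becomes hi and we move to value - 1 if lo = -inf, otherwise the midpoint (lo + value)/2.
Start at 0.
Step 1: sign = +, move right. Bounds: (0, +inf). Value = 1
Step 2: sign = +, move right. Bounds: (1, +inf). Value = 2
Step 3: sign = -, move left. Bounds: (1, 2). Value = 3/2
Step 4: sign = -, move left. Bounds: (1, 3/2). Value = 5/4
Step 5: sign = -, move left. Bounds: (1, 5/4). Value = 9/8
Step 6: sign = +, move right. Bounds: (9/8, 5/4). Value = 19/16
Step 7: sign = +, move right. Bounds: (19/16, 5/4). Value = 39/32
The surreal number with sign expansion ++---++ is 39/32.

39/32


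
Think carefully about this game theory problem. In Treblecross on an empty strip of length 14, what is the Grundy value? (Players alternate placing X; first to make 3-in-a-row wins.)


Treblecross: place X on empty cells; 3-in-a-row wins.
Playing within two cells of an existing X lets the opponent win at once, so sensible play treats the cells i-2..i+2 around each X as dead. The player left with no safe cell loses, so this is a normal-play take-away game on strips of safe cells.
Placing X at cell i (0-indexed) of a strip of k safe cells leaves independent strips of sizes max(0, i-2) and max(0, k-i-3). Hence G(k) = mex{ G(max(0,i-2)) XOR G(max(0,k-i-3)) : 0 <= i < k }, with G(0) = 0.
G(1): splits (0,0):0^0=0 -> mex({0}) = 1
G(2): splits (0,0):0^0=0 -> mex({0}) = 1
G(3): splits (0,0):0^0=0 -> mex({0}) = 1
G(4): splits (0,1):0^1=1 (0,0):0^0=0 -> mex({0, 1}) = 2
G(5): splits (0,2):0^1=1 (0,1):0^1=1 (0,0):0^0=0 -> mex({0, 1}) = 2
G(6) = mex({1}) = 0
G(7) = mex({0, 1, 2}) = 3
G(8) = mex({0, 1, 2}) = 3
G(9) = mex({0, 2}) = 1
G(10) = mex({0, 2, 3}) = 1
G(11) = mex({0, 3}) = 1
G(12) = mex({1, 3}) = 0
G(13) = mex({0, 1, 2, 3}) = 4
G(14) = mex({0, 1, 2}) = 3
Therefore G(14) = 3.

3


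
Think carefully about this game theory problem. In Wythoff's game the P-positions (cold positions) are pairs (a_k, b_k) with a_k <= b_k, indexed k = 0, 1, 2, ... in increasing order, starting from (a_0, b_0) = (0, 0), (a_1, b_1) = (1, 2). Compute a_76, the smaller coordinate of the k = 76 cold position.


By Wythoff's theorem, a_k = floor(k * phi) and b_k = floor(k * phi^2) = a_k + k, where phi = (1 + sqrt(5))/2 is the golden ratio.
phi = (1 + sqrt(5))/2 = 1.618034
k = 76
k * phi = 76 * 1.618034 = 122.970583
a_76 = floor(k * phi) = 122

122


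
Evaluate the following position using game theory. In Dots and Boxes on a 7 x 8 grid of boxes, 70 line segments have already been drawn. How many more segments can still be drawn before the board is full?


Grid: 7 x 8 boxes, i.e. 8 rows and 9 columns of dots.
Horizontal edges: (rows + 1) * cols = 8 * 8 = 64
Vertical edges: rows * (cols + 1) = 7 * 9 = 63
Total edges: 64 + 63 = 127
Edges drawn: 70
Remaining: 127 - 70 = 57

57


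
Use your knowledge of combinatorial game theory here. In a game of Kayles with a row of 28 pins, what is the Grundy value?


Kayles: a move removes 1 or 2 adjacent pins from a contiguous row.
Removing pins from a row of k leaves two independent rows (a, b) with a + b = k - 1 (one pin) or a + b = k - 2 (two pins); an end removal gives a = 0.
By Sprague-Grundy, G(k) = mex{ G(a) XOR G(b) } over all these splits. G(0) = 0.
G(1): splits (0,0):0^0=0 -> mex({0}) = 1
G(2): splits (0,1):0^1=1 (0,0):0^0=0 -> mex({0, 1}) = 2
G(3): splits (0,2):0^2=2 (1,1):1^1=0 (0,1):0^1=1 -> mex({0, 1, 2}) = 3
G(4): splits (0,3):0^3=3 (1,2):1^2=3 (0,2):0^2=2 (1,1):1^1=0 -> mex({0, 2, 3}) = 1
G(5): splits (0,4):0^1=1 (1,3):1^3=2 (2,2):2^2=0 (0,3):0^3=3 (1,2):1^2=3 -> mex({0, 1, 2, 3}) = 4
G(6) = mex({0, 1, 2, 4}) = 3
G(7) = mex({0, 1, 3, 4, 5}) = 2
G(8) = mex({0, 2, 3, 5, 6}) = 1
G(9) = mex({0, 1, 2, 3, 6, 7}) = 4
G(10) = mex({0, 1, 3, 4, 5, 7}) = 2
G(11) = mex({0, 1, 2, 3, 4, 5}) = 6
G(12) = mex({0, 1, 2, 3, 5, 6, 7}) = 4
G(13) = mex({0, 2, 3, 4, 6, 7}) = 1
G(14) = mex({0, 1, 4, 5, 6, 7}) = 2
G(15) = mex({0, 1, 2, 3, 4, 5, 6}) = 7
G(16) = mex({0, 2, 3, 5, 6, 7}) = 1
G(17) = mex({0, 1, 2, 3, 5, 6, 7}) = 4
G(18) = mex({0, 1, 2, 4, 5, 6}) = 3
G(19) = mex({0, 1, 3, 4, 5, 7}) = 2
G(20) = mex({0, 2, 3, 4, 5, 6, 7}) = 1
G(21) = mex({0, 1, 2, 3, 5, 6, 7}) = 4
G(22) = mex({0, 1, 2, 3, 4, 5, 7}) = 6
G(23) = mex({0, 1, 2, 3, 4, 5, 6}) = 7
G(24) = mex({0, 1, 2, 3, 5, 6, 7}) = 4
G(25) = mex({0, 2, 3, 4, 6, 7}) = 1
G(26) = mex({0, 1, 3, 4, 5, 6, 7}) = 2
G(27) = mex({0, 1, 2, 3, 4, 5, 6, 7}) = 8
G(28) = mex({0, 1, 2, 3, 4, 6, 7, 8}) = 5
Therefore G(28) = 5.

5


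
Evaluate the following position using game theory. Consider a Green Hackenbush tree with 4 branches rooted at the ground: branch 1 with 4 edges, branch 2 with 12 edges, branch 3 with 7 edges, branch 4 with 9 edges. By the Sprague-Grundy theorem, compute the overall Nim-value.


The tree has 4 branches from the ground vertex.
In Green Hackenbush, the Nim-value of a simple path of length k is k.
Branch 1: length 4, Nim-value = 4
Branch 2: length 12, Nim-value = 12
Branch 3: length 7, Nim-value = 7
Branch 4: length 9, Nim-value = 9
Total Nim-value = XOR of all branch values:
0 XOR 4 = 4
4 XOR 12 = 8
8 XOR 7 = 15
15 XOR 9 = 6
Nim-value of the tree = 6

6


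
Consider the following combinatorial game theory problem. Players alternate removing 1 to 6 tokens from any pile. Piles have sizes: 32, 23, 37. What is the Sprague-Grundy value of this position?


Subtraction set: {1, 2, 3, 4, 5, 6}
For this subtraction set, G(n) = n mod 7 (period = max + 1 = 7).
Pile 1 (size 32): G(32) = 32 mod 7 = 4
Pile 2 (size 23): G(23) = 23 mod 7 = 2
Pile 3 (size 37): G(37) = 37 mod 7 = 2
Total Grundy value = XOR of all: 4 XOR 2 XOR 2 = 4

4


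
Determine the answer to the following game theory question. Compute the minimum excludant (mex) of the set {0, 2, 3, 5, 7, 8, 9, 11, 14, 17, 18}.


Set = {0, 2, 3, 5, 7, 8, 9, 11, 14, 17, 18}
0 is in the set.
1 is NOT in the set. This is the mex.
mex = 1

1


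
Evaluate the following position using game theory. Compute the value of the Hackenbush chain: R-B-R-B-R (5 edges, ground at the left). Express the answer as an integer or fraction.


Edges (from ground): R-B-R-B-R
By Berlekamp's sign-expansion rule, a Blue-Red Hackenbush stalk has the value of the surreal number whose sign sequence is the edge sequence with B -> + and R -> -.
Sign sequence: -+-+-
Trace the sign expansion in the surreal number tree, starting from 0:
Edge 1: R (sign -) -> bounds (-inf, 0), value = -1
Edge 2: B (sign +) -> bounds (-1, 0), value = -1/2
Edge 3: R (sign -) -> bounds (-1, -1/2), value = -3/4
Edge 4: B (sign +) -> bounds (-3/4, -1/2), value = -5/8
Edge 5: R (sign -) -> bounds (-3/4, -5/8), value = -11/16
Game value = -11/16

-11/16
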